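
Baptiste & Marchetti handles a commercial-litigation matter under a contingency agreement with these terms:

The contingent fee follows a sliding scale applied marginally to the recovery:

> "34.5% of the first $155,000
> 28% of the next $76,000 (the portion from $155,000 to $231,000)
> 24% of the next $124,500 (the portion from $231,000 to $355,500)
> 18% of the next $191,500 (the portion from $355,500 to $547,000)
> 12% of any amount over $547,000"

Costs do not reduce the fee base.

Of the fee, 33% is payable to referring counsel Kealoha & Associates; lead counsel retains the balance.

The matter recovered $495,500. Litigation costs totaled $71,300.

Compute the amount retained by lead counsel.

$86,989.45

Fee base is the gross recovery, $495,500; costs are reimbursed separately.
First $155,000 at 34.5% = $53,475.00
Next $76,000 at 28% = $21,280.00
Next $124,500 at 24% = $29,880.00
Remaining $140,000 at 18% = $25,200.00
Fee: $53,475.00 + $21,280.00 + $29,880.00 + $25,200.00 = $129,835.00
Referral share: 33% of $129,835.00 = $42,845.55; lead counsel retains $129,835.00 − $42,845.55 = $86,989.45.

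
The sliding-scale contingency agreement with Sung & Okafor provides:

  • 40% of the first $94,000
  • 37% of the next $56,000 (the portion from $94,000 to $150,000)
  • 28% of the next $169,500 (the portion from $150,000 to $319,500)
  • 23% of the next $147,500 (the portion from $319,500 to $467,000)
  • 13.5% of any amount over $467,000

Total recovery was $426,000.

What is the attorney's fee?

First $94,000 at 40% = $37,600.00
Next $56,000 at 37% = $20,720.00
Next $169,500 at 28% = $47,460.00
Remaining $106,500 at 23% = $24,495.00
Fee: $37,600.00 + $20,720.00 + $47,460.00 + $24,495.00 = $130,275.00

$130,275.00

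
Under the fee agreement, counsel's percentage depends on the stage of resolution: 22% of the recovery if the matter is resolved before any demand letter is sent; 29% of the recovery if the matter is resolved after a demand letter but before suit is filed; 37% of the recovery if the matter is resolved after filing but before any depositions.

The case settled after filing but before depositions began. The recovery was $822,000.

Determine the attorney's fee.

$304,140.00

The matter settled after filing but before depositions began, so the 37% rate applies.
$822,000 × 37% = $304,140.00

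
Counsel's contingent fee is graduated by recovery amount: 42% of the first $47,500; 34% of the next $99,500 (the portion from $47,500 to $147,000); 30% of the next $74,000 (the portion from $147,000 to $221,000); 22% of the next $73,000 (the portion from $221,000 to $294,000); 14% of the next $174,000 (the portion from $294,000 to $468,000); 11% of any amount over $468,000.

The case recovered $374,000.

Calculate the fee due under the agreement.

First $47,500 at 42% = $19,950.00
Next $99,500 at 34% = $33,830.00
Next $74,000 at 30% = $22,200.00
Next $73,000 at 22% = $16,060.00
Remaining $80,000 at 14% = $11,200.00
Fee: $19,950.00 + $33,830.00 + $22,200.00 + $16,060.00 + $11,200.00 = $103,240.00

$103,240.00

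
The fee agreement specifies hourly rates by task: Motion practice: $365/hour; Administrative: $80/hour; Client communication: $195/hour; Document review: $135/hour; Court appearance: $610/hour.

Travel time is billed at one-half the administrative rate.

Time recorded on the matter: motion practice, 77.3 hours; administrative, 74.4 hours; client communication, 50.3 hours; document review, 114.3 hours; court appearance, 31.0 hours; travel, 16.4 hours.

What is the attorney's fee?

$78,971.50

Motion practice: 77.3 × $365 = $28,214.50
Administrative: 74.4 × $80 = $5,952.00
Client communication: 50.3 × $195 = $9,808.50
Document review: 114.3 × $135 = $15,430.50
Court appearance: 31.0 × $610 = $18,910.00
Subtotal: $28,214.50 + $5,952.00 + $9,808.50 + $15,430.50 + $18,910.00 = $78,315.50
Travel: 16.4 × ($80 ÷ 2) = 16.4 × $40.00 = $656.00
Total: $78,315.50 + $656.00 = $78,971.50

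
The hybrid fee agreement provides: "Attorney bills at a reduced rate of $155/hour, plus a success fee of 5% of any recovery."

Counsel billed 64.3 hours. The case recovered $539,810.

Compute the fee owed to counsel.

Hourly: 64.3 × $155 = $9,966.50
Success fee: 5% of $539,810 = $26,990.50
Total: $9,966.50 + $26,990.50 = $36,957.00

$36,957.00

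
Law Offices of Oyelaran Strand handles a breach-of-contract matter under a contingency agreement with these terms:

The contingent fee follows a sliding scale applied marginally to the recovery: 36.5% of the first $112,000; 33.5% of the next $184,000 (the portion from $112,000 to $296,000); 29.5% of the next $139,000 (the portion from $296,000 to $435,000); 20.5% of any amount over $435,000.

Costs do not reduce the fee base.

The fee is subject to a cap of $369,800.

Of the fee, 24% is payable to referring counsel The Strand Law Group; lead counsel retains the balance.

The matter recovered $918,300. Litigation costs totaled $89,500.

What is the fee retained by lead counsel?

$184,377.14

Fee base is the gross recovery, $918,300; costs are reimbursed separately.
First $112,000 at 36.5% = $40,880.00
Next $184,000 at 33.5% = $61,640.00
Next $139,000 at 29.5% = $41,005.00
Remaining $483,300 at 20.5% = $99,076.50
Fee: $40,880.00 + $61,640.00 + $41,005.00 + $99,076.50 = $242,601.50
$242,601.50 is under the $369,800 cap.
Referral share: 24% of $242,601.50 = $58,224.36; lead counsel retains $242,601.50 − $58,224.36 = $184,377.14.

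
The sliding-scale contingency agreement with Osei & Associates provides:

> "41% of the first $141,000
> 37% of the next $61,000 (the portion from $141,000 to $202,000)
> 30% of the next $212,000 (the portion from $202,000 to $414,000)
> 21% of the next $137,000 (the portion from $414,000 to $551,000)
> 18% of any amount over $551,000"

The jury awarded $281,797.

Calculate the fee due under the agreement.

First $141,000 at 41% = $57,810.00
Next $61,000 at 37% = $22,570.00
Remaining $79,797 at 30% = $23,939.10
Fee: $57,810.00 + $22,570.00 + $23,939.10 = $104,319.10

$104,319.10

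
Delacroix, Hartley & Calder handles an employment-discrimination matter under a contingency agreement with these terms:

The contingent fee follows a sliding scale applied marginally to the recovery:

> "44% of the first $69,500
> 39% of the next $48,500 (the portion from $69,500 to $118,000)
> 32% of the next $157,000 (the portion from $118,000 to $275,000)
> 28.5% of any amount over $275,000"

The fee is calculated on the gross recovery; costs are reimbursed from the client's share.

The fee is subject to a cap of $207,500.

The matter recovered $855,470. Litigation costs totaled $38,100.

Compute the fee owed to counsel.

$207,500.00

Fee base is the gross recovery, $855,470; costs are reimbursed separately.
First $69,500 at 44% = $30,580.00
Next $48,500 at 39% = $18,915.00
Next $157,000 at 32% = $50,240.00
Remaining $580,470 at 28.5% = $165,433.95
Fee: $30,580.00 + $18,915.00 + $50,240.00 + $165,433.95 = $265,168.95
$265,168.95 exceeds the $207,500 cap, so the fee is capped at $207,500.00.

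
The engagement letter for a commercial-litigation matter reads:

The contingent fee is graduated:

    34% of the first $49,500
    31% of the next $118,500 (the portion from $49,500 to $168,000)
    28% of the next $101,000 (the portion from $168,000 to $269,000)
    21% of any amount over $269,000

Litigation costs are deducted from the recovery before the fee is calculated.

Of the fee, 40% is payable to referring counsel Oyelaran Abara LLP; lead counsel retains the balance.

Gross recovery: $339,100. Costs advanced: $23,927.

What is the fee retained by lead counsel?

$54,924.80

Fee base (net of costs): $339,100 − $23,927 = $315,173
First $49,500 at 34% = $16,830.00
Next $118,500 at 31% = $36,735.00
Next $101,000 at 28% = $28,280.00
Remaining $46,173 at 21% = $9,696.33
Fee: $16,830.00 + $36,735.00 + $28,280.00 + $9,696.33 = $91,541.33
Referral share: 40% of $91,541.33 = $36,616.53; lead counsel retains $91,541.33 − $36,616.53 = $54,924.80.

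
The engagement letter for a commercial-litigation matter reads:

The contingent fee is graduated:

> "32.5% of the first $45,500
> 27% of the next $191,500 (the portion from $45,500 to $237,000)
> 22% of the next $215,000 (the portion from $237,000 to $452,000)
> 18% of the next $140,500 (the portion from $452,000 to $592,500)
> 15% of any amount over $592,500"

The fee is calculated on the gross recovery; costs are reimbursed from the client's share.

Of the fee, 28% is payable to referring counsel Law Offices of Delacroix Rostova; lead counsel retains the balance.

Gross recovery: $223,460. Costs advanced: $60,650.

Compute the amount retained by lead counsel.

$45,242.42

Fee base is the gross recovery, $223,460; costs are reimbursed separately.
First $45,500 at 32.5% = $14,787.50
Remaining $177,960 at 27% = $48,049.20
Fee: $14,787.50 + $48,049.20 = $62,836.70
Referral share: 28% of $62,836.70 = $17,594.28; lead counsel retains $62,836.70 − $17,594.28 = $45,242.42.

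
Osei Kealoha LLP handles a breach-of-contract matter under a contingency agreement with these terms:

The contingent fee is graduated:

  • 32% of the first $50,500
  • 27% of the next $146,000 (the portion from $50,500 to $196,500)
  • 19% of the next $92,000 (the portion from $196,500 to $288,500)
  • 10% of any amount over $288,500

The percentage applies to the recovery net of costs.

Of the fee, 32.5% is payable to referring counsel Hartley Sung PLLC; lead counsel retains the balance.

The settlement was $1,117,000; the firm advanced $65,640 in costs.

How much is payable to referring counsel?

Fee base (net of costs): $1,117,000 − $65,640 = $1,051,360
First $50,500 at 32% = $16,160.00
Next $146,000 at 27% = $39,420.00
Next $92,000 at 19% = $17,480.00
Remaining $762,860 at 10% = $76,286.00
Fee: $16,160.00 + $39,420.00 + $17,480.00 + $76,286.00 = $149,346.00
Referral share: 32.5% of $149,346.00 = $48,537.45; lead counsel retains $149,346.00 − $48,537.45 = $100,808.55.

$48,537.45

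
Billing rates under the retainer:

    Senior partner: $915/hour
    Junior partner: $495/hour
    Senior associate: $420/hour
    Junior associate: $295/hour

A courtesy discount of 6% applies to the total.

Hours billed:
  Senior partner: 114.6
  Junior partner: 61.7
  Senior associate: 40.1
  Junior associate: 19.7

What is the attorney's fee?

$148,570.76

Senior partner: 114.6 × $915 = $104,859.00
Junior partner: 61.7 × $495 = $30,541.50
Senior associate: 40.1 × $420 = $16,842.00
Junior associate: 19.7 × $295 = $5,811.50
Subtotal: $158,054.00
Less 6% discount: −$9,483.24
Total: $158,054.00 − $9,483.24 = $148,570.76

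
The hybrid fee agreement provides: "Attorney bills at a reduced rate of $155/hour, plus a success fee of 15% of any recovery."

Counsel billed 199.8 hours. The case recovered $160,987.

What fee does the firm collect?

Hourly: 199.8 × $155 = $30,969.00
Success fee: 15% of $160,987 = $24,148.05
Total: $30,969.00 + $24,148.05 = $55,117.05

$55,117.05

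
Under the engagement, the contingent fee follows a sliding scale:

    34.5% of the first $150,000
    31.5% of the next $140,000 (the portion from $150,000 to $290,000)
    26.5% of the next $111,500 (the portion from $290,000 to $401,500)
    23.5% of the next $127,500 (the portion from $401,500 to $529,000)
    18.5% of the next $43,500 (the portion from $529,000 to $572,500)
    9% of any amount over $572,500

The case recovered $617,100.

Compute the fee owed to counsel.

$167,421.50

First $150,000 at 34.5% = $51,750.00
Next $140,000 at 31.5% = $44,100.00
Next $111,500 at 26.5% = $29,547.50
Next $127,500 at 23.5% = $29,962.50
Next $43,500 at 18.5% = $8,047.50
Remaining $44,600 at 9% = $4,014.00
Fee: $51,750.00 + $44,100.00 + $29,547.50 + $29,962.50 + $8,047.50 + $4,014.00 = $167,421.50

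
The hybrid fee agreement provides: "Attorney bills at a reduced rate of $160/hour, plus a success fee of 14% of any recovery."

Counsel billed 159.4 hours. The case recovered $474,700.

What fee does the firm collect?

Hourly: 159.4 × $160 = $25,504.00
Success fee: 14% of $474,700 = $66,458.00
Total: $25,504.00 + $66,458.00 = $91,962.00

$91,962.00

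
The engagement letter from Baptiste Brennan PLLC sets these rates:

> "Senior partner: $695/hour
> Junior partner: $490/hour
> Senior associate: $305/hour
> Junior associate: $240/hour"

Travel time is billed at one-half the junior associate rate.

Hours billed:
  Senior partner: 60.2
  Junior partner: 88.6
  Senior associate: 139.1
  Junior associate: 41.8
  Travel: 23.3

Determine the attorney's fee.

$140,506.50

Senior partner: 60.2 × $695 = $41,839.00
Junior partner: 88.6 × $490 = $43,414.00
Senior associate: 139.1 × $305 = $42,425.50
Junior associate: 41.8 × $240 = $10,032.00
Subtotal: $41,839.00 + $43,414.00 + $42,425.50 + $10,032.00 = $137,710.50
Travel: 23.3 × ($240 ÷ 2) = 23.3 × $120.00 = $2,796.00
Total: $137,710.50 + $2,796.00 = $140,506.50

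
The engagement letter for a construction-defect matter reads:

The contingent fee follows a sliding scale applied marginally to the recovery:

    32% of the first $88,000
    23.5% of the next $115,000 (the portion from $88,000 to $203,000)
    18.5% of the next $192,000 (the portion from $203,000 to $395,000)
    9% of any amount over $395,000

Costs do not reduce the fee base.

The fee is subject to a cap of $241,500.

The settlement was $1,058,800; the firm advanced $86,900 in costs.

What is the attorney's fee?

Fee base is the gross recovery, $1,058,800; costs are reimbursed separately.
First $88,000 at 32% = $28,160.00
Next $115,000 at 23.5% = $27,025.00
Next $192,000 at 18.5% = $35,520.00
Remaining $663,800 at 9% = $59,742.00
Fee: $28,160.00 + $27,025.00 + $35,520.00 + $59,742.00 = $150,447.00
$150,447.00 is under the $241,500 cap.

$150,447.00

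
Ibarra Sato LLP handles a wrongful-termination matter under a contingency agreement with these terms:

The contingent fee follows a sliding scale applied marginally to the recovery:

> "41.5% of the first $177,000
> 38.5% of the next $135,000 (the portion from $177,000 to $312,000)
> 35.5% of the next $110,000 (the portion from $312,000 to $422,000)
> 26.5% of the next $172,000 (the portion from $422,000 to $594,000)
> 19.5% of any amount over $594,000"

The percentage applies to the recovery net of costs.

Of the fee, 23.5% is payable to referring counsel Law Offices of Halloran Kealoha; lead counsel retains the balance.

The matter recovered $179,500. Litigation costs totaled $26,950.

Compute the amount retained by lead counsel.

$48,430.81

Fee base (net of costs): $179,500 − $26,950 = $152,550
First $152,550 at 41.5% = $63,308.25
Referral share: 23.5% of $63,308.25 = $14,877.44; lead counsel retains $63,308.25 − $14,877.44 = $48,430.81.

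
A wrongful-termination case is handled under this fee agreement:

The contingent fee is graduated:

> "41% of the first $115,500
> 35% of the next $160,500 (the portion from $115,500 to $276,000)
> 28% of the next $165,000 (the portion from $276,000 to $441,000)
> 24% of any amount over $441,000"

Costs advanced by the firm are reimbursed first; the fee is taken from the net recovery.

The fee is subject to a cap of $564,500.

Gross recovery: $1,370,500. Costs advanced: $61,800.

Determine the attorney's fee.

$357,978.00

Fee base (net of costs): $1,370,500 − $61,800 = $1,308,700
First $115,500 at 41% = $47,355.00
Next $160,500 at 35% = $56,175.00
Next $165,000 at 28% = $46,200.00
Remaining $867,700 at 24% = $208,248.00
Fee: $47,355.00 + $56,175.00 + $46,200.00 + $208,248.00 = $357,978.00
$357,978.00 is under the $564,500 cap.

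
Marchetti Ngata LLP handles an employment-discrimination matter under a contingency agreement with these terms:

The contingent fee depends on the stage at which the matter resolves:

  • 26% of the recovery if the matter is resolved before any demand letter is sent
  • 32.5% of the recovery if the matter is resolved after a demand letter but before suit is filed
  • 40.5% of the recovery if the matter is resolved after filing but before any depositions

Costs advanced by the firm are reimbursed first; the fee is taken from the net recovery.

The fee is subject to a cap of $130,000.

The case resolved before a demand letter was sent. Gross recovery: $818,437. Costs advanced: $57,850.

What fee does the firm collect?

Fee base (net of costs): $818,437 − $57,850 = $760,587
The matter resolved before a demand letter was sent, so the 26% rate applies.
$760,587 × 26% = $197,752.62
$197,752.62 exceeds the $130,000 cap, so the fee is capped at $130,000.00.

$130,000.00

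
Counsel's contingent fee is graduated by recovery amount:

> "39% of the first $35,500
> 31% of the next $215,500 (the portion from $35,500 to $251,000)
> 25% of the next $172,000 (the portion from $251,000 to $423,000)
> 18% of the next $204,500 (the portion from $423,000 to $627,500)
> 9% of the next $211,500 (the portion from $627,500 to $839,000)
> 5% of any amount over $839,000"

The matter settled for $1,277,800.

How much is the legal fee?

First $35,500 at 39% = $13,845.00
Next $215,500 at 31% = $66,805.00
Next $172,000 at 25% = $43,000.00
Next $204,500 at 18% = $36,810.00
Next $211,500 at 9% = $19,035.00
Remaining $438,800 at 5% = $21,940.00
Fee: $13,845.00 + $66,805.00 + $43,000.00 + $36,810.00 + $19,035.00 + $21,940.00 = $201,435.00

$201,435.00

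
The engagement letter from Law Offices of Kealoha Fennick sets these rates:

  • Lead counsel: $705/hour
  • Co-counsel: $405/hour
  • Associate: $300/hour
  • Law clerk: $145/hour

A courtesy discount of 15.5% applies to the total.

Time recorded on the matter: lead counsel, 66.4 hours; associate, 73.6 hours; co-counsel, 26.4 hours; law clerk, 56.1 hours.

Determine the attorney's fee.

Lead counsel: 66.4 × $705 = $46,812.00
Co-counsel: 26.4 × $405 = $10,692.00
Associate: 73.6 × $300 = $22,080.00
Law clerk: 56.1 × $145 = $8,134.50
Subtotal: $87,718.50
Less 15.5% discount: −$13,596.37
Total: $87,718.50 − $13,596.37 = $74,122.13

$74,122.13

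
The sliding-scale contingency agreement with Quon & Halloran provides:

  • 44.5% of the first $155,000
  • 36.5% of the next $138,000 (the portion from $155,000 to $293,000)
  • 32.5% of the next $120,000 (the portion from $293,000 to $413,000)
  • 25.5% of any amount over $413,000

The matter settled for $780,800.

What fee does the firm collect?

$252,134.00

First $155,000 at 44.5% = $68,975.00
Next $138,000 at 36.5% = $50,370.00
Next $120,000 at 32.5% = $39,000.00
Remaining $367,800 at 25.5% = $93,789.00
Fee: $68,975.00 + $50,370.00 + $39,000.00 + $93,789.00 = $252,134.00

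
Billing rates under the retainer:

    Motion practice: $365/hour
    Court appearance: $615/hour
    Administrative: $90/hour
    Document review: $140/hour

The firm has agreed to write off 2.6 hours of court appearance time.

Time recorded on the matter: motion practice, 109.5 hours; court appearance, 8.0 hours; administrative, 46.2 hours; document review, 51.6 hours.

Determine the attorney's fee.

$54,670.50

Motion practice: 109.5 × $365 = $39,967.50
Court appearance: 8.0 × $615 = $4,920.00
Administrative: 46.2 × $90 = $4,158.00
Document review: 51.6 × $140 = $7,224.00
Subtotal: $56,269.50
Write-off: 2.6 × $615 = $1,599.00
Total: $56,269.50 − $1,599.00 = $54,670.50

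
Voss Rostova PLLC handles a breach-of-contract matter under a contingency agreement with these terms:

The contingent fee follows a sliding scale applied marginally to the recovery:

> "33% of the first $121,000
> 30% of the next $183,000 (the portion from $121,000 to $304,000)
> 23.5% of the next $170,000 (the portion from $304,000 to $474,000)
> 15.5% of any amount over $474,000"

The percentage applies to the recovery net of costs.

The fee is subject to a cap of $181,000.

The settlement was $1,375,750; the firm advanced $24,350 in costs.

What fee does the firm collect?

Fee base (net of costs): $1,375,750 − $24,350 = $1,351,400
First $121,000 at 33% = $39,930.00
Next $183,000 at 30% = $54,900.00
Next $170,000 at 23.5% = $39,950.00
Remaining $877,400 at 15.5% = $135,997.00
Fee: $39,930.00 + $54,900.00 + $39,950.00 + $135,997.00 = $270,777.00
$270,777.00 exceeds the $181,000 cap, so the fee is capped at $181,000.00.

$181,000.00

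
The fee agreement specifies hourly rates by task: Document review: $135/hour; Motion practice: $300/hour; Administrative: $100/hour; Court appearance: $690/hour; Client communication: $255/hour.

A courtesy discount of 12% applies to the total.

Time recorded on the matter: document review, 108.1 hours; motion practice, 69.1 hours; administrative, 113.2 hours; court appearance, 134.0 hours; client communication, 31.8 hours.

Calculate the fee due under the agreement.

$129,547.00

Document review: 108.1 × $135 = $14,593.50
Motion practice: 69.1 × $300 = $20,730.00
Administrative: 113.2 × $100 = $11,320.00
Court appearance: 134.0 × $690 = $92,460.00
Client communication: 31.8 × $255 = $8,109.00
Subtotal: $147,212.50
Less 12% discount: −$17,665.50
Total: $147,212.50 − $17,665.50 = $129,547.00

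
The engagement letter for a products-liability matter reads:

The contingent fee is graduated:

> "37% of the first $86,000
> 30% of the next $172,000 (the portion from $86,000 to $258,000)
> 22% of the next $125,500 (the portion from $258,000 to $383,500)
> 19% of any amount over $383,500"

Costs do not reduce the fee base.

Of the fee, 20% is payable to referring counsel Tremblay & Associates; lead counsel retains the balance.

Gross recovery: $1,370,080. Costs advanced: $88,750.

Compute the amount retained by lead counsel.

$238,784.16

Fee base is the gross recovery, $1,370,080; costs are reimbursed separately.
First $86,000 at 37% = $31,820.00
Next $172,000 at 30% = $51,600.00
Next $125,500 at 22% = $27,610.00
Remaining $986,580 at 19% = $187,450.20
Fee: $31,820.00 + $51,600.00 + $27,610.00 + $187,450.20 = $298,480.20
Referral share: 20% of $298,480.20 = $59,696.04; lead counsel retains $298,480.20 − $59,696.04 = $238,784.16.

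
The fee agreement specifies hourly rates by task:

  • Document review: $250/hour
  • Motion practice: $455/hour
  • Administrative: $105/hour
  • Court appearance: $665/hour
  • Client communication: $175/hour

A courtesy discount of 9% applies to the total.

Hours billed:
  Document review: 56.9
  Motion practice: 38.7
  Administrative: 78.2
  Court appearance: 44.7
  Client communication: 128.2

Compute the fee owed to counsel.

$83,906.55

Document review: 56.9 × $250 = $14,225.00
Motion practice: 38.7 × $455 = $17,608.50
Administrative: 78.2 × $105 = $8,211.00
Court appearance: 44.7 × $665 = $29,725.50
Client communication: 128.2 × $175 = $22,435.00
Subtotal: $92,205.00
Less 9% discount: −$8,298.45
Total: $92,205.00 − $8,298.45 = $83,906.55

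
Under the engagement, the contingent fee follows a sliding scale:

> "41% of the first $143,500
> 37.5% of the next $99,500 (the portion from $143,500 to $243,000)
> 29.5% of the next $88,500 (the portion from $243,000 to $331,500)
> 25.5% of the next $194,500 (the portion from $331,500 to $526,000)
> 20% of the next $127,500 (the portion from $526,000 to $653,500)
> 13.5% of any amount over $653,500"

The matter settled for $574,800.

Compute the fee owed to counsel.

First $143,500 at 41% = $58,835.00
Next $99,500 at 37.5% = $37,312.50
Next $88,500 at 29.5% = $26,107.50
Next $194,500 at 25.5% = $49,597.50
Remaining $48,800 at 20% = $9,760.00
Fee: $58,835.00 + $37,312.50 + $26,107.50 + $49,597.50 + $9,760.00 = $181,612.50

$181,612.50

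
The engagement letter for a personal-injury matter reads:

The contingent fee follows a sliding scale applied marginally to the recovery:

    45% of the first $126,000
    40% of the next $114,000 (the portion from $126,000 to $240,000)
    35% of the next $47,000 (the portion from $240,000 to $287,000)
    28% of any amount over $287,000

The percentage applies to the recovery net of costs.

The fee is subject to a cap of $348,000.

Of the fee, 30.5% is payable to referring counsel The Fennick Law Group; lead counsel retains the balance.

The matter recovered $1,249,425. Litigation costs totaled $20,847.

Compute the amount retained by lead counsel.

$241,860.00

Fee base (net of costs): $1,249,425 − $20,847 = $1,228,578
First $126,000 at 45% = $56,700.00
Next $114,000 at 40% = $45,600.00
Next $47,000 at 35% = $16,450.00
Remaining $941,578 at 28% = $263,641.84
Fee: $56,700.00 + $45,600.00 + $16,450.00 + $263,641.84 = $382,391.84
$382,391.84 exceeds the $348,000 cap, so the fee is capped at $348,000.00.
Referral share: 30.5% of $348,000.00 = $106,140.00; lead counsel retains $348,000.00 − $106,140.00 = $241,860.00.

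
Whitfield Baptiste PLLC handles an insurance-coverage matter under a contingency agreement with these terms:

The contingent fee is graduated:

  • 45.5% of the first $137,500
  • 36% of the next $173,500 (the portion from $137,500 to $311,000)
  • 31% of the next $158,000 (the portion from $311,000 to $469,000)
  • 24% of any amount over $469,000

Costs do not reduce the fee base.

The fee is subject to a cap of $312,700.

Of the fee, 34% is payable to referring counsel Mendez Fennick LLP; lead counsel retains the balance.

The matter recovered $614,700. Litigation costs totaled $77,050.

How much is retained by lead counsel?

$137,920.53

Fee base is the gross recovery, $614,700; costs are reimbursed separately.
First $137,500 at 45.5% = $62,562.50
Next $173,500 at 36% = $62,460.00
Next $158,000 at 31% = $48,980.00
Remaining $145,700 at 24% = $34,968.00
Fee: $62,562.50 + $62,460.00 + $48,980.00 + $34,968.00 = $208,970.50
$208,970.50 is under the $312,700 cap.
Referral share: 34% of $208,970.50 = $71,049.97; lead counsel retains $208,970.50 − $71,049.97 = $137,920.53.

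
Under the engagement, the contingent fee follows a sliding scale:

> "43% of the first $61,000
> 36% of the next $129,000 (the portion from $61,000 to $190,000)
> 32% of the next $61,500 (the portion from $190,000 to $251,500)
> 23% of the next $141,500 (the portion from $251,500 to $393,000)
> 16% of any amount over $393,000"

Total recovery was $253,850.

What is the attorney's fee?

$92,890.50

First $61,000 at 43% = $26,230.00
Next $129,000 at 36% = $46,440.00
Next $61,500 at 32% = $19,680.00
Remaining $2,350 at 23% = $540.50
Fee: $26,230.00 + $46,440.00 + $19,680.00 + $540.50 = $92,890.50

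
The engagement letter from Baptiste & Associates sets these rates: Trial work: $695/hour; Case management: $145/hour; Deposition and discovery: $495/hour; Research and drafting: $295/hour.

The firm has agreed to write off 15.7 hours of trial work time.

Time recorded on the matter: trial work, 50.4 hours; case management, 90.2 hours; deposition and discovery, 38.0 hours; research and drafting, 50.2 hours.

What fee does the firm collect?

$70,814.50

Trial work: 50.4 × $695 = $35,028.00
Case management: 90.2 × $145 = $13,079.00
Deposition and discovery: 38.0 × $495 = $18,810.00
Research and drafting: 50.2 × $295 = $14,809.00
Subtotal: $81,726.00
Write-off: 15.7 × $695 = $10,911.50
Total: $81,726.00 − $10,911.50 = $70,814.50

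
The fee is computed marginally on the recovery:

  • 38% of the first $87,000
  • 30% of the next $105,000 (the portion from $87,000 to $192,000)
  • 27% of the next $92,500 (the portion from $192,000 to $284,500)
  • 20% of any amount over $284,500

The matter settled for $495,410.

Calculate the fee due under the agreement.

First $87,000 at 38% = $33,060.00
Next $105,000 at 30% = $31,500.00
Next $92,500 at 27% = $24,975.00
Remaining $210,910 at 20% = $42,182.00
Fee: $33,060.00 + $31,500.00 + $24,975.00 + $42,182.00 = $131,717.00

$131,717.00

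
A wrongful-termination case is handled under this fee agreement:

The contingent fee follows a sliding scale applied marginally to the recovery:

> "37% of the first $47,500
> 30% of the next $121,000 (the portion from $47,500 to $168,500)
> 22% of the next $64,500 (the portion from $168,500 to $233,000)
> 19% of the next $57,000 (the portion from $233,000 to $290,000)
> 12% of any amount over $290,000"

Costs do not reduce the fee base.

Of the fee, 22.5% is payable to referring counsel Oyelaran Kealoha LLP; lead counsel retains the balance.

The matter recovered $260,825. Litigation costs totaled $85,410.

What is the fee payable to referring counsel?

$16,504.14

Fee base is the gross recovery, $260,825; costs are reimbursed separately.
First $47,500 at 37% = $17,575.00
Next $121,000 at 30% = $36,300.00
Next $64,500 at 22% = $14,190.00
Remaining $27,825 at 19% = $5,286.75
Fee: $17,575.00 + $36,300.00 + $14,190.00 + $5,286.75 = $73,351.75
Referral share: 22.5% of $73,351.75 = $16,504.14; lead counsel retains $73,351.75 − $16,504.14 = $56,847.61.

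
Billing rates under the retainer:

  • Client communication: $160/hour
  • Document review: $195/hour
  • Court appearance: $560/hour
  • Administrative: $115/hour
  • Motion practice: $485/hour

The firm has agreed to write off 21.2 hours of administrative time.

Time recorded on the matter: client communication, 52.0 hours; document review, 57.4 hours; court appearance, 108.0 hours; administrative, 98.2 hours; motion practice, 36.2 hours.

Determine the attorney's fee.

$106,405.00

Client communication: 52.0 × $160 = $8,320.00
Document review: 57.4 × $195 = $11,193.00
Court appearance: 108.0 × $560 = $60,480.00
Administrative: 98.2 × $115 = $11,293.00
Motion practice: 36.2 × $485 = $17,557.00
Subtotal: $108,843.00
Write-off: 21.2 × $115 = $2,438.00
Total: $108,843.00 − $2,438.00 = $106,405.00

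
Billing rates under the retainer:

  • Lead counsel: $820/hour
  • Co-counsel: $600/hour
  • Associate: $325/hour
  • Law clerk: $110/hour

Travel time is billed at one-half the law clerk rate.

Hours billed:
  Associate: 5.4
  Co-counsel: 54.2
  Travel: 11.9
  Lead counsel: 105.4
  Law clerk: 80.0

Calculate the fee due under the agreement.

$130,157.50

Lead counsel: 105.4 × $820 = $86,428.00
Co-counsel: 54.2 × $600 = $32,520.00
Associate: 5.4 × $325 = $1,755.00
Law clerk: 80.0 × $110 = $8,800.00
Subtotal: $86,428.00 + $32,520.00 + $1,755.00 + $8,800.00 = $129,503.00
Travel: 11.9 × ($110 ÷ 2) = 11.9 × $55.00 = $654.50
Total: $129,503.00 + $654.50 = $130,157.50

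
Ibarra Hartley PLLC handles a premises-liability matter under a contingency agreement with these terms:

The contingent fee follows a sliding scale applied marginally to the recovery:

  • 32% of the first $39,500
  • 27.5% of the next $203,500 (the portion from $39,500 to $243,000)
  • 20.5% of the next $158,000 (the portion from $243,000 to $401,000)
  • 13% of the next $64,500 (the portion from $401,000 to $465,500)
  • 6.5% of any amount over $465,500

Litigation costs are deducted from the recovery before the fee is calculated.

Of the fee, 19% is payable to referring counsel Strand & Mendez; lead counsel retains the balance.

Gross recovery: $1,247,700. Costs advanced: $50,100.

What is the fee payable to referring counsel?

Fee base (net of costs): $1,247,700 − $50,100 = $1,197,600
First $39,500 at 32% = $12,640.00
Next $203,500 at 27.5% = $55,962.50
Next $158,000 at 20.5% = $32,390.00
Next $64,500 at 13% = $8,385.00
Remaining $732,100 at 6.5% = $47,586.50
Fee: $12,640.00 + $55,962.50 + $32,390.00 + $8,385.00 + $47,586.50 = $156,964.00
Referral share: 19% of $156,964.00 = $29,823.16; lead counsel retains $156,964.00 − $29,823.16 = $127,140.84.

$29,823.16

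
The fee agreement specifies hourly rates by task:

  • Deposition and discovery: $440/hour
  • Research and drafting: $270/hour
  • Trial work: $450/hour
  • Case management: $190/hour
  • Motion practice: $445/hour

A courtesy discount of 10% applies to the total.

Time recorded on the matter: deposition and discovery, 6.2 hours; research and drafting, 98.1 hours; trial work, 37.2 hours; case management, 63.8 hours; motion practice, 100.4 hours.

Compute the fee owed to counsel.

$92,479.50

Deposition and discovery: 6.2 × $440 = $2,728.00
Research and drafting: 98.1 × $270 = $26,487.00
Trial work: 37.2 × $450 = $16,740.00
Case management: 63.8 × $190 = $12,122.00
Motion practice: 100.4 × $445 = $44,678.00
Subtotal: $102,755.00
Less 10% discount: −$10,275.50
Total: $102,755.00 − $10,275.50 = $92,479.50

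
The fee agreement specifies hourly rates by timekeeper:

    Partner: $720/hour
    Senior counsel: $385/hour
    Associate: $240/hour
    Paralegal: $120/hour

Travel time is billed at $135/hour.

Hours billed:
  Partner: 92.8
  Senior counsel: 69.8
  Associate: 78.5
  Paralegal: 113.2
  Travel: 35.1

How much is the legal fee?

$130,851.50

Partner: 92.8 × $720 = $66,816.00
Senior counsel: 69.8 × $385 = $26,873.00
Associate: 78.5 × $240 = $18,840.00
Paralegal: 113.2 × $120 = $13,584.00
Subtotal: $66,816.00 + $26,873.00 + $18,840.00 + $13,584.00 = $126,113.00
Travel: 35.1 × $135 = $4,738.50
Total: $126,113.00 + $4,738.50 = $130,851.50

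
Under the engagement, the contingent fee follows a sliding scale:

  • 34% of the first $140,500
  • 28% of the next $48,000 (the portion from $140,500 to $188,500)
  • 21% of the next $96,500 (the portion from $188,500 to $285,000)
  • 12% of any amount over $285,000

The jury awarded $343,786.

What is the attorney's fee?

First $140,500 at 34% = $47,770.00
Next $48,000 at 28% = $13,440.00
Next $96,500 at 21% = $20,265.00
Remaining $58,786 at 12% = $7,054.32
Fee: $47,770.00 + $13,440.00 + $20,265.00 + $7,054.32 = $88,529.32

$88,529.32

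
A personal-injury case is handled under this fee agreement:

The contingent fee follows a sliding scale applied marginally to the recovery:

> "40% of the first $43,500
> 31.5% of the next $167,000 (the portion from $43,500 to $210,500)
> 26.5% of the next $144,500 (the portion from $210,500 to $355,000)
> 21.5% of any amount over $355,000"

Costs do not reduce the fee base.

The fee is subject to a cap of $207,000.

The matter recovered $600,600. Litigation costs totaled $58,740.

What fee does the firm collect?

$161,101.50

Fee base is the gross recovery, $600,600; costs are reimbursed separately.
First $43,500 at 40% = $17,400.00
Next $167,000 at 31.5% = $52,605.00
Next $144,500 at 26.5% = $38,292.50
Remaining $245,600 at 21.5% = $52,804.00
Fee: $17,400.00 + $52,605.00 + $38,292.50 + $52,804.00 = $161,101.50
$161,101.50 is under the $207,000 cap.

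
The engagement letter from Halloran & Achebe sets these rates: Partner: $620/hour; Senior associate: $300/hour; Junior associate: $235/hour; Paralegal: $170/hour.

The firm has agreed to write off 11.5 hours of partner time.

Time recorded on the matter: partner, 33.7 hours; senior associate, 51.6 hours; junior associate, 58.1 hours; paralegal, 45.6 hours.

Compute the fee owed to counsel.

$50,649.50

Partner: 33.7 × $620 = $20,894.00
Senior associate: 51.6 × $300 = $15,480.00
Junior associate: 58.1 × $235 = $13,653.50
Paralegal: 45.6 × $170 = $7,752.00
Subtotal: $57,779.50
Write-off: 11.5 × $620 = $7,130.00
Total: $57,779.50 − $7,130.00 = $50,649.50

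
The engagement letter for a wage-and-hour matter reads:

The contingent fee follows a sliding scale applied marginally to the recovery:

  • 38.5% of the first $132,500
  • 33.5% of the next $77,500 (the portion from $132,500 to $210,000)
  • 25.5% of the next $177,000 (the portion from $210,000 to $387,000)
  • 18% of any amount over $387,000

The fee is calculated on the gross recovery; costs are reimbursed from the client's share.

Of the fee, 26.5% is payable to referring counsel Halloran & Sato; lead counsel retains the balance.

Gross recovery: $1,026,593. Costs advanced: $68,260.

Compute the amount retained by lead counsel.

$174,369.00

Fee base is the gross recovery, $1,026,593; costs are reimbursed separately.
First $132,500 at 38.5% = $51,012.50
Next $77,500 at 33.5% = $25,962.50
Next $177,000 at 25.5% = $45,135.00
Remaining $639,593 at 18% = $115,126.74
Fee: $51,012.50 + $25,962.50 + $45,135.00 + $115,126.74 = $237,236.74
Referral share: 26.5% of $237,236.74 = $62,867.74; lead counsel retains $237,236.74 − $62,867.74 = $174,369.00.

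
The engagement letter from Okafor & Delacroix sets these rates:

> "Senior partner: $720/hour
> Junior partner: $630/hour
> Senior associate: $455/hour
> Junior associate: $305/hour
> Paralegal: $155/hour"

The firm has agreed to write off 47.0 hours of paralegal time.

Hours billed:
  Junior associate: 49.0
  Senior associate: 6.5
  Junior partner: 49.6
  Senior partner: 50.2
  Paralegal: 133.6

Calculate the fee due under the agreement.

$98,717.50

Senior partner: 50.2 × $720 = $36,144.00
Junior partner: 49.6 × $630 = $31,248.00
Senior associate: 6.5 × $455 = $2,957.50
Junior associate: 49.0 × $305 = $14,945.00
Paralegal: 133.6 × $155 = $20,708.00
Subtotal: $106,002.50
Write-off: 47.0 × $155 = $7,285.00
Total: $106,002.50 − $7,285.00 = $98,717.50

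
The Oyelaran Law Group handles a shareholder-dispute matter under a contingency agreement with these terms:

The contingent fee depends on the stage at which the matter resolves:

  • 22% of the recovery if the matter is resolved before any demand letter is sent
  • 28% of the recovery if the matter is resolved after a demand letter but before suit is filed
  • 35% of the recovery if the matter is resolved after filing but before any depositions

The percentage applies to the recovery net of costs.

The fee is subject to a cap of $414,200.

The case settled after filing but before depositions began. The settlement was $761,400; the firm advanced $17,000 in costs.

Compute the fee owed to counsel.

Fee base (net of costs): $761,400 − $17,000 = $744,400
The matter settled after filing but before depositions began, so the 35% rate applies.
$744,400 × 35% = $260,540.00
$260,540.00 is under the $414,200 cap.

$260,540.00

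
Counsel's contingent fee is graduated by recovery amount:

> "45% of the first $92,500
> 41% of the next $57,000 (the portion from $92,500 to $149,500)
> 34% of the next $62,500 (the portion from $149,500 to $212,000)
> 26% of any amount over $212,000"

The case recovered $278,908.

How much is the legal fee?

First $92,500 at 45% = $41,625.00
Next $57,000 at 41% = $23,370.00
Next $62,500 at 34% = $21,250.00
Remaining $66,908 at 26% = $17,396.08
Fee: $41,625.00 + $23,370.00 + $21,250.00 + $17,396.08 = $103,641.08

$103,641.08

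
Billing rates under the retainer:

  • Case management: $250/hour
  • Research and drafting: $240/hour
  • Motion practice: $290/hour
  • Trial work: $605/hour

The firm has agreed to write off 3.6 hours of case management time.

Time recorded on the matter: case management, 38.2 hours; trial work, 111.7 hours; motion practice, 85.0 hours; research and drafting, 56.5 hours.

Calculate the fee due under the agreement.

$114,438.50

Case management: 38.2 × $250 = $9,550.00
Research and drafting: 56.5 × $240 = $13,560.00
Motion practice: 85.0 × $290 = $24,650.00
Trial work: 111.7 × $605 = $67,578.50
Subtotal: $115,338.50
Write-off: 3.6 × $250 = $900.00
Total: $115,338.50 − $900.00 = $114,438.50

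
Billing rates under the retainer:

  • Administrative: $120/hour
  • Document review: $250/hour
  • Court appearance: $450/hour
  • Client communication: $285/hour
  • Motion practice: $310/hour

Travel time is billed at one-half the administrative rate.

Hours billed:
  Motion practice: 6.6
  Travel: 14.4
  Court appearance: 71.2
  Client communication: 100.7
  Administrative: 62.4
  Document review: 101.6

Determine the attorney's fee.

Administrative: 62.4 × $120 = $7,488.00
Document review: 101.6 × $250 = $25,400.00
Court appearance: 71.2 × $450 = $32,040.00
Client communication: 100.7 × $285 = $28,699.50
Motion practice: 6.6 × $310 = $2,046.00
Subtotal: $7,488.00 + $25,400.00 + $32,040.00 + $28,699.50 + $2,046.00 = $95,673.50
Travel: 14.4 × ($120 ÷ 2) = 14.4 × $60.00 = $864.00
Total: $95,673.50 + $864.00 = $96,537.50

$96,537.50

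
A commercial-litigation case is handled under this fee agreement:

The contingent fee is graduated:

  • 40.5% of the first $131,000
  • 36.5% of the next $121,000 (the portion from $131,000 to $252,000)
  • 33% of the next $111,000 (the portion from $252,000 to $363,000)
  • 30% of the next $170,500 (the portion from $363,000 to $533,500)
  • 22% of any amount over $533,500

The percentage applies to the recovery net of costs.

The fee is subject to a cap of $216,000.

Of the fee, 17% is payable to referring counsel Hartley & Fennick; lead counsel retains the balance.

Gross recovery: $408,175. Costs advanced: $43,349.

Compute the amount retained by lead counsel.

Fee base (net of costs): $408,175 − $43,349 = $364,826
First $131,000 at 40.5% = $53,055.00
Next $121,000 at 36.5% = $44,165.00
Next $111,000 at 33% = $36,630.00
Remaining $1,826 at 30% = $547.80
Fee: $53,055.00 + $44,165.00 + $36,630.00 + $547.80 = $134,397.80
$134,397.80 is under the $216,000 cap.
Referral share: 17% of $134,397.80 = $22,847.63; lead counsel retains $134,397.80 − $22,847.63 = $111,550.17.

$111,550.17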